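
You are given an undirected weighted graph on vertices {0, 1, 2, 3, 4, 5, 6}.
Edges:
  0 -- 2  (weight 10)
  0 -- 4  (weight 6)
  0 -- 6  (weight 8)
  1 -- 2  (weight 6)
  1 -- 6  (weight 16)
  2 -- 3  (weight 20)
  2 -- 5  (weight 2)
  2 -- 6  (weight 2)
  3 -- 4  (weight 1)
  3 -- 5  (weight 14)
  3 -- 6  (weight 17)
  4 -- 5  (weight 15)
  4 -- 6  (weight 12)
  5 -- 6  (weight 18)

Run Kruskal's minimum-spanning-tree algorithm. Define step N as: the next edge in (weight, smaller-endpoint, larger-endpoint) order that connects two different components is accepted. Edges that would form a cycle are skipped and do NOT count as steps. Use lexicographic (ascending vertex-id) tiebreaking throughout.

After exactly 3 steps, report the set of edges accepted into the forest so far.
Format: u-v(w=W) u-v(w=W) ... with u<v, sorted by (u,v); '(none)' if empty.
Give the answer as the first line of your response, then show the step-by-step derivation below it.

2-5(w=2) 2-6(w=2) 3-4(w=1)

step 1: add edge 3-4 (w=1); MST = {3-4(w=1)}
step 2: add edge 2-5 (w=2); MST = {2-5(w=2) 3-4(w=1)}
step 3: add edge 2-6 (w=2); MST = {2-5(w=2) 2-6(w=2) 3-4(w=1)}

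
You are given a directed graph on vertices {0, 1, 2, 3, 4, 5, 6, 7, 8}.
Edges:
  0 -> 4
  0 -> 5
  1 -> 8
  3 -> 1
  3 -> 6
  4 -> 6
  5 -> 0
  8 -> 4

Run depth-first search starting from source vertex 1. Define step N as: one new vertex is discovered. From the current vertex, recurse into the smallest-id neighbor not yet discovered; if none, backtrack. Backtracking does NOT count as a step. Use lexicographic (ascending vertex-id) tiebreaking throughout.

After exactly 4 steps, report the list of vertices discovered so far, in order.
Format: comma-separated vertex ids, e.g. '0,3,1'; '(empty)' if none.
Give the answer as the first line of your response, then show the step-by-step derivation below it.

1,8,4,6

step 1: discover 1; path=1; order=1
step 2: discover 8; path=1>8; order=1,8
step 3: discover 4; path=1>8>4; order=1,8,4
step 4: discover 6; path=1>8>4>6; order=1,8,4,6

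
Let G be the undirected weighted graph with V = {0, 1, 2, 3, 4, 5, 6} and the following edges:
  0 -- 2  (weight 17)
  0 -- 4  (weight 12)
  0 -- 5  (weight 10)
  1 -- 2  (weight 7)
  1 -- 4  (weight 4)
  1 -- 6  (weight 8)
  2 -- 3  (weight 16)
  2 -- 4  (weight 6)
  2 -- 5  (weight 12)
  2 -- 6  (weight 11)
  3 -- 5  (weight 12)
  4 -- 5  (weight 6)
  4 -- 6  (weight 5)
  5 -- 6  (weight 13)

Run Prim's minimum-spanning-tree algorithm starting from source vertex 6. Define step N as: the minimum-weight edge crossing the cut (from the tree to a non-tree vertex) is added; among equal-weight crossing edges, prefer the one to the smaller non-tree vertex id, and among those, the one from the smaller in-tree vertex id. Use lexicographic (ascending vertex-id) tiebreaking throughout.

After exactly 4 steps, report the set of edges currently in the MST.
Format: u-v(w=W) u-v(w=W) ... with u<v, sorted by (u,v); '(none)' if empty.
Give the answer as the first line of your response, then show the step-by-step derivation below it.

1-4(w=4) 2-4(w=6) 4-5(w=6) 4-6(w=5)

step 1: add edge 4-6 (w=5); MST = {4-6(w=5)}
step 2: add edge 1-4 (w=4); MST = {1-4(w=4) 4-6(w=5)}
step 3: add edge 2-4 (w=6); MST = {1-4(w=4) 2-4(w=6) 4-6(w=5)}
step 4: add edge 4-5 (w=6); MST = {1-4(w=4) 2-4(w=6) 4-5(w=6) 4-6(w=5)}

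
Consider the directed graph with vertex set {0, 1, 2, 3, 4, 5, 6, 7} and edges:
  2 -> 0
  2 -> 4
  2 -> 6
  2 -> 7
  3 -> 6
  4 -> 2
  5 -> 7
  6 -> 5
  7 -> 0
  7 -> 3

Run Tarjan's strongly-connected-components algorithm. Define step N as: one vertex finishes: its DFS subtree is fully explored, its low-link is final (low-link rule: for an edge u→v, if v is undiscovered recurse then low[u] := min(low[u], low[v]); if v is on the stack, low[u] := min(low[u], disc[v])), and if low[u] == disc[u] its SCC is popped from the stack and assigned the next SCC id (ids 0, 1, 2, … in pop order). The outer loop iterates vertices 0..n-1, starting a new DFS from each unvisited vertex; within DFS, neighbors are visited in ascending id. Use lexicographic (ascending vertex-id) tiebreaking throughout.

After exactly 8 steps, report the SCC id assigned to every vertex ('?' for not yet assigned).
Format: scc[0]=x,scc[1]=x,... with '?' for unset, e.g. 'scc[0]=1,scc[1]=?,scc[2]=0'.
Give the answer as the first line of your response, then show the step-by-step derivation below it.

scc[0]=0,scc[1]=1,scc[2]=3,scc[3]=2,scc[4]=3,scc[5]=2,scc[6]=2,scc[7]=2

step 1: low=(low[0]=0,low[1]=?,low[2]=?,low[3]=?,low[4]=?,low[5]=?,low[6]=?,low[7]=?); scc=(scc[0]=0,scc[1]=?,scc[2]=?,scc[3]=?,scc[4]=?,scc[5]=?,scc[6]=?,scc[7]=?)
step 2: low=(low[0]=0,low[1]=1,low[2]=?,low[3]=?,low[4]=?,low[5]=?,low[6]=?,low[7]=?); scc=(scc[0]=0,scc[1]=1,scc[2]=?,scc[3]=?,scc[4]=?,scc[5]=?,scc[6]=?,scc[7]=?)
step 3: low=(low[0]=0,low[1]=1,low[2]=2,low[3]=?,low[4]=2,low[5]=?,low[6]=?,low[7]=?); scc=(scc[0]=0,scc[1]=1,scc[2]=?,scc[3]=?,scc[4]=?,scc[5]=?,scc[6]=?,scc[7]=?)
step 4: low=(low[0]=0,low[1]=1,low[2]=2,low[3]=4,low[4]=2,low[5]=5,low[6]=4,low[7]=6); scc=(scc[0]=0,scc[1]=1,scc[2]=?,scc[3]=?,scc[4]=?,scc[5]=?,scc[6]=?,scc[7]=?)
step 5: low=(low[0]=0,low[1]=1,low[2]=2,low[3]=4,low[4]=2,low[5]=5,low[6]=4,low[7]=4); scc=(scc[0]=0,scc[1]=1,scc[2]=?,scc[3]=?,scc[4]=?,scc[5]=?,scc[6]=?,scc[7]=?)
step 6: low=(low[0]=0,low[1]=1,low[2]=2,low[3]=4,low[4]=2,low[5]=4,low[6]=4,low[7]=4); scc=(scc[0]=0,scc[1]=1,scc[2]=?,scc[3]=?,scc[4]=?,scc[5]=?,scc[6]=?,scc[7]=?)
step 7: low=(low[0]=0,low[1]=1,low[2]=2,low[3]=4,low[4]=2,low[5]=4,low[6]=4,low[7]=4); scc=(scc[0]=0,scc[1]=1,scc[2]=?,scc[3]=2,scc[4]=?,scc[5]=2,scc[6]=2,scc[7]=2)
step 8: low=(low[0]=0,low[1]=1,low[2]=2,low[3]=4,low[4]=2,low[5]=4,low[6]=4,low[7]=4); scc=(scc[0]=0,scc[1]=1,scc[2]=3,scc[3]=2,scc[4]=3,scc[5]=2,scc[6]=2,scc[7]=2)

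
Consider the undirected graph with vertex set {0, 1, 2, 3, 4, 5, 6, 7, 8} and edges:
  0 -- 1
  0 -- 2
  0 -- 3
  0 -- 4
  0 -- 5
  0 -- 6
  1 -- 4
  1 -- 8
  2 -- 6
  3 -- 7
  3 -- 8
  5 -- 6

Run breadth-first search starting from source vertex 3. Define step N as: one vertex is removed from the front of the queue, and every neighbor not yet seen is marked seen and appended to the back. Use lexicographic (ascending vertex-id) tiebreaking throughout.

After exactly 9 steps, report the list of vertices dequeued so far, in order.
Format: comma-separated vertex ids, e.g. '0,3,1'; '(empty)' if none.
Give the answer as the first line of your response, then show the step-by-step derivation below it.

3,0,7,8,1,2,4,5,6

step 1: dequeue 3; queue=[0,7,8]; order=3
step 2: dequeue 0; queue=[7,8,1,2,4,5,6]; order=3,0
step 3: dequeue 7; queue=[8,1,2,4,5,6]; order=3,0,7
step 4: dequeue 8; queue=[1,2,4,5,6]; order=3,0,7,8
step 5: dequeue 1; queue=[2,4,5,6]; order=3,0,7,8,1
step 6: dequeue 2; queue=[4,5,6]; order=3,0,7,8,1,2
step 7: dequeue 4; queue=[5,6]; order=3,0,7,8,1,2,4
step 8: dequeue 5; queue=[6]; order=3,0,7,8,1,2,4,5
step 9: dequeue 6; queue=[(empty)]; order=3,0,7,8,1,2,4,5,6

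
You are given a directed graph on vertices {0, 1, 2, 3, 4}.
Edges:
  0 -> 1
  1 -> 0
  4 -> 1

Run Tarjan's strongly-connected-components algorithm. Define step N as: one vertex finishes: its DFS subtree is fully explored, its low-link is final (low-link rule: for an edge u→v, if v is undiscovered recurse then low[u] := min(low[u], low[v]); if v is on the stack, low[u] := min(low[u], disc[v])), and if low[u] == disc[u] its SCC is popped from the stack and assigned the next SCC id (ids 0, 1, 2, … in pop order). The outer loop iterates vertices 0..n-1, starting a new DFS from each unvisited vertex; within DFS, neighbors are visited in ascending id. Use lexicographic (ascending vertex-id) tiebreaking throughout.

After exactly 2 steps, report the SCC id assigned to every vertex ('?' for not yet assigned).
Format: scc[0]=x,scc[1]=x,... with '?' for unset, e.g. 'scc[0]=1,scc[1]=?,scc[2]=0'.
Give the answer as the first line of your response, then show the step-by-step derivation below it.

scc[0]=0,scc[1]=0,scc[2]=?,scc[3]=?,scc[4]=?

step 1: low=(low[0]=0,low[1]=0,low[2]=?,low[3]=?,low[4]=?); scc=(scc[0]=?,scc[1]=?,scc[2]=?,scc[3]=?,scc[4]=?)
step 2: low=(low[0]=0,low[1]=0,low[2]=?,low[3]=?,low[4]=?); scc=(scc[0]=0,scc[1]=0,scc[2]=?,scc[3]=?,scc[4]=?)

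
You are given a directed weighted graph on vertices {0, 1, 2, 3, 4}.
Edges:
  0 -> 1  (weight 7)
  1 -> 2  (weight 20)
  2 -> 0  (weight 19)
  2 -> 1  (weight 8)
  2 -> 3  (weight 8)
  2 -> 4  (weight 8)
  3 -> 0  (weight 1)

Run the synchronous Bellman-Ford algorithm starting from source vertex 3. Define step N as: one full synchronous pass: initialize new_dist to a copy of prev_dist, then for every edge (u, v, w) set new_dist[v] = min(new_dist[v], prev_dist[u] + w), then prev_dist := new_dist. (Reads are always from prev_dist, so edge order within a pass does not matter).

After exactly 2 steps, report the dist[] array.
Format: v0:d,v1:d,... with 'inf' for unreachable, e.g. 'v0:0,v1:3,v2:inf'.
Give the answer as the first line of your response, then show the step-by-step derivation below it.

v0:1,v1:8,v2:inf,v3:0,v4:inf

step 1: dist = v0:1,v1:inf,v2:inf,v3:0,v4:inf
step 2: dist = v0:1,v1:8,v2:inf,v3:0,v4:inf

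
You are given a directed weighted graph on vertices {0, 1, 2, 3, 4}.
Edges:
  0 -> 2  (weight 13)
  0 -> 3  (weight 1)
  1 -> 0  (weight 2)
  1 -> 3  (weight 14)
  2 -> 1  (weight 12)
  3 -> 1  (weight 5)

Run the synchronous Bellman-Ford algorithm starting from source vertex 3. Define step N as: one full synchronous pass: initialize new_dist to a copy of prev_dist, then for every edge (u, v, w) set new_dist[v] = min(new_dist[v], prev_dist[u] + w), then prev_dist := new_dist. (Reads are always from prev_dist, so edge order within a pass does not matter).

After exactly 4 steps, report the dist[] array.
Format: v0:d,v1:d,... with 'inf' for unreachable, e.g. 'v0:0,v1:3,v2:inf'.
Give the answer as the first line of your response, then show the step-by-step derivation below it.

v0:7,v1:5,v2:20,v3:0,v4:inf

step 1: dist = v0:inf,v1:5,v2:inf,v3:0,v4:inf
step 2: dist = v0:7,v1:5,v2:inf,v3:0,v4:inf
step 3: dist = v0:7,v1:5,v2:20,v3:0,v4:inf
step 4: dist = v0:7,v1:5,v2:20,v3:0,v4:inf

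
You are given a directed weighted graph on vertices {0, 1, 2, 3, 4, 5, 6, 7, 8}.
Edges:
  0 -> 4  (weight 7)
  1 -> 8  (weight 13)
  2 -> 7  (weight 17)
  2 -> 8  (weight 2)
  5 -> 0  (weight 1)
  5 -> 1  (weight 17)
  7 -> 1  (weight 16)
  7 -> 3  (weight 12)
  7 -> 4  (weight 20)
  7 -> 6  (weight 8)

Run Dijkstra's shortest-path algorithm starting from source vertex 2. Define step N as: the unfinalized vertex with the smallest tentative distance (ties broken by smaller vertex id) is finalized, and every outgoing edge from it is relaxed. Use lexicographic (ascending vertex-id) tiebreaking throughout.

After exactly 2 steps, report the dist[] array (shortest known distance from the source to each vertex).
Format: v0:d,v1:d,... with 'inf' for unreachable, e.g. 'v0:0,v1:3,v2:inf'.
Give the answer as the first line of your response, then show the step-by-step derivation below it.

v0:inf,v1:inf,v2:0,v3:inf,v4:inf,v5:inf,v6:inf,v7:17,v8:2

step 1: dist = v0:inf,v1:inf,v2:0,v3:inf,v4:inf,v5:inf,v6:inf,v7:17,v8:2
step 2: dist = v0:inf,v1:inf,v2:0,v3:inf,v4:inf,v5:inf,v6:inf,v7:17,v8:2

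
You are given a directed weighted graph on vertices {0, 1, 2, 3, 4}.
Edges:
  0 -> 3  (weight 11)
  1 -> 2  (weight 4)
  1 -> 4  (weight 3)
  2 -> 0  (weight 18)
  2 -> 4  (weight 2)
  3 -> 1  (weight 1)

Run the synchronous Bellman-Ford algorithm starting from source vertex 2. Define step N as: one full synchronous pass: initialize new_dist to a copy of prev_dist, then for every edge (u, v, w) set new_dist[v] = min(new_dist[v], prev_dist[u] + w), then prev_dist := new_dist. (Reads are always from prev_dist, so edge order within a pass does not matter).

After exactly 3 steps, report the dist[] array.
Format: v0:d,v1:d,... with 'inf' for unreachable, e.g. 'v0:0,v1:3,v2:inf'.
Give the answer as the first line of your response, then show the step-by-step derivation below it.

v0:18,v1:30,v2:0,v3:29,v4:2

step 1: dist = v0:18,v1:inf,v2:0,v3:inf,v4:2
step 2: dist = v0:18,v1:inf,v2:0,v3:29,v4:2
step 3: dist = v0:18,v1:30,v2:0,v3:29,v4:2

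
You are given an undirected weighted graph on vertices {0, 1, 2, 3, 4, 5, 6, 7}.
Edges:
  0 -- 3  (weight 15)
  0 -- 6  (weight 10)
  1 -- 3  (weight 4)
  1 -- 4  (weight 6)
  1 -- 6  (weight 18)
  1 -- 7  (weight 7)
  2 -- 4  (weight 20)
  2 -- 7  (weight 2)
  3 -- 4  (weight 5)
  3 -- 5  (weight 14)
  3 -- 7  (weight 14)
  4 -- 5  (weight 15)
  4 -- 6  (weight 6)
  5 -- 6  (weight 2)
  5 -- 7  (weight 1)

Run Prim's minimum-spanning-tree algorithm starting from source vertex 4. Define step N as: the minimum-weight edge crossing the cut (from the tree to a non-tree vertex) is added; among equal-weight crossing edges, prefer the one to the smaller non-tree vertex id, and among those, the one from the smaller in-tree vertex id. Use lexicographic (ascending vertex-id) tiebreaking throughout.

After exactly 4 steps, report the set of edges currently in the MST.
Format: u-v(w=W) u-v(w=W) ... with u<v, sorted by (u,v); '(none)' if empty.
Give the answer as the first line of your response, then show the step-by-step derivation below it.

1-3(w=4) 3-4(w=5) 4-6(w=6) 5-6(w=2)

step 1: add edge 3-4 (w=5); MST = {3-4(w=5)}
step 2: add edge 1-3 (w=4); MST = {1-3(w=4) 3-4(w=5)}
step 3: add edge 4-6 (w=6); MST = {1-3(w=4) 3-4(w=5) 4-6(w=6)}
step 4: add edge 5-6 (w=2); MST = {1-3(w=4) 3-4(w=5) 4-6(w=6) 5-6(w=2)}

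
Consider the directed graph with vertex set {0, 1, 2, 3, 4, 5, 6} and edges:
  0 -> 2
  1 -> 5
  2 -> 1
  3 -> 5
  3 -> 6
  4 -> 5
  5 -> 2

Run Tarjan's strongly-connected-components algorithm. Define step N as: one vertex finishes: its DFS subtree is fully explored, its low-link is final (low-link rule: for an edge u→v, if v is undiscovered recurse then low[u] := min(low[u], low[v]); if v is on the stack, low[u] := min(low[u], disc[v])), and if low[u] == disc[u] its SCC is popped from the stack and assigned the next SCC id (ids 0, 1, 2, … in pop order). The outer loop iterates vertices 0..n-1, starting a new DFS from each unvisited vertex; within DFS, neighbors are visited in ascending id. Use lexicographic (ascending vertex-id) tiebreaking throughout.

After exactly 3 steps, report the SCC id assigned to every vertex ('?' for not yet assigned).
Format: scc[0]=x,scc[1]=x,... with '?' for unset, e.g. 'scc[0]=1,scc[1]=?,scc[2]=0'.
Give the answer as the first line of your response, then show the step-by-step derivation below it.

scc[0]=?,scc[1]=0,scc[2]=0,scc[3]=?,scc[4]=?,scc[5]=0,scc[6]=?

step 1: low=(low[0]=0,low[1]=2,low[2]=1,low[3]=?,low[4]=?,low[5]=1,low[6]=?); scc=(scc[0]=?,scc[1]=?,scc[2]=?,scc[3]=?,scc[4]=?,scc[5]=?,scc[6]=?)
step 2: low=(low[0]=0,low[1]=1,low[2]=1,low[3]=?,low[4]=?,low[5]=1,low[6]=?); scc=(scc[0]=?,scc[1]=?,scc[2]=?,scc[3]=?,scc[4]=?,scc[5]=?,scc[6]=?)
step 3: low=(low[0]=0,low[1]=1,low[2]=1,low[3]=?,low[4]=?,low[5]=1,low[6]=?); scc=(scc[0]=?,scc[1]=0,scc[2]=0,scc[3]=?,scc[4]=?,scc[5]=0,scc[6]=?)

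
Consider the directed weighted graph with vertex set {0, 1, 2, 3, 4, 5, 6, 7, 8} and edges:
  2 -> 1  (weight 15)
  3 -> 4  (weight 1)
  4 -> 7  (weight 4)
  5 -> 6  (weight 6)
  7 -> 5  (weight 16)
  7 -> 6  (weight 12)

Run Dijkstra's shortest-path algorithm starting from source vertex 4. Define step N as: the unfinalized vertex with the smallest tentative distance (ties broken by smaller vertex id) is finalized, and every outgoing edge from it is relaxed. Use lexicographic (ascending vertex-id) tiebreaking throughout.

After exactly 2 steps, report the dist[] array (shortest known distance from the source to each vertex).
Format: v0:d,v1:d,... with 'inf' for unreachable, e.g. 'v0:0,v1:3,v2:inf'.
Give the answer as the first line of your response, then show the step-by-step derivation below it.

v0:inf,v1:inf,v2:inf,v3:inf,v4:0,v5:20,v6:16,v7:4,v8:inf

step 1: dist = v0:inf,v1:inf,v2:inf,v3:inf,v4:0,v5:inf,v6:inf,v7:4,v8:inf
step 2: dist = v0:inf,v1:inf,v2:inf,v3:inf,v4:0,v5:20,v6:16,v7:4,v8:inf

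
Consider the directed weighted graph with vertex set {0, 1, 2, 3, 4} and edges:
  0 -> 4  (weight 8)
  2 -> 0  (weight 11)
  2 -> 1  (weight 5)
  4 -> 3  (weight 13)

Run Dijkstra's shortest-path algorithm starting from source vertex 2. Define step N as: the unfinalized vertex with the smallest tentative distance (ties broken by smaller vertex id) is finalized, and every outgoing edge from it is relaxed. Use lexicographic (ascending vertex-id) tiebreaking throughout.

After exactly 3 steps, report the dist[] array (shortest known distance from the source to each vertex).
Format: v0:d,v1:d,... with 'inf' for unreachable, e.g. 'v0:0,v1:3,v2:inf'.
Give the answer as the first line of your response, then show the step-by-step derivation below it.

v0:11,v1:5,v2:0,v3:inf,v4:19

step 1: dist = v0:11,v1:5,v2:0,v3:inf,v4:inf
step 2: dist = v0:11,v1:5,v2:0,v3:inf,v4:inf
step 3: dist = v0:11,v1:5,v2:0,v3:inf,v4:19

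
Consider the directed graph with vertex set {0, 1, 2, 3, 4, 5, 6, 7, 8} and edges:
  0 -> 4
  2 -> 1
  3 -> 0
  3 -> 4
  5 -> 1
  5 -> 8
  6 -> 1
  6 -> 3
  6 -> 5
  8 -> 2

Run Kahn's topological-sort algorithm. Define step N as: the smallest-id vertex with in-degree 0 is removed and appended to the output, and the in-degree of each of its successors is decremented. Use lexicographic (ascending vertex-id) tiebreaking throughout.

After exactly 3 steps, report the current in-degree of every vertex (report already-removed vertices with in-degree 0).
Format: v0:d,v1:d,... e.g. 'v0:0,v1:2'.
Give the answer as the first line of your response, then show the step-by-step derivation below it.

v0:0,v1:2,v2:1,v3:0,v4:0,v5:0,v6:0,v7:0,v8:1

step 1: output 6; order=[6]; indeg=(1,2,1,0,2,0,0,0,1)
step 2: output 3; order=[6,3]; indeg=(0,2,1,0,1,0,0,0,1)
step 3: output 0; order=[6,3,0]; indeg=(0,2,1,0,0,0,0,0,1)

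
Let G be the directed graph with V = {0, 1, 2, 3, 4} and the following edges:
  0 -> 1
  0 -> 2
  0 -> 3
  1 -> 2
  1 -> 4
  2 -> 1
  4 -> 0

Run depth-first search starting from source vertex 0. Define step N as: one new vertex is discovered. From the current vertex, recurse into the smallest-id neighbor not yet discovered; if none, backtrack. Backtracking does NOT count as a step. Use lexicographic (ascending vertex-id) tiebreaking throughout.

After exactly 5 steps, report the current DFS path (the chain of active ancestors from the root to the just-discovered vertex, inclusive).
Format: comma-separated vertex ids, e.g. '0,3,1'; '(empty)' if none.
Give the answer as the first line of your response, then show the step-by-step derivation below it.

0,3

step 1: discover 0; path=0; order=0
step 2: discover 1; path=0>1; order=0,1
step 3: discover 2; path=0>1>2; order=0,1,2
step 4: discover 4; path=0>1>4; order=0,1,2,4
step 5: discover 3; path=0>3; order=0,1,2,4,3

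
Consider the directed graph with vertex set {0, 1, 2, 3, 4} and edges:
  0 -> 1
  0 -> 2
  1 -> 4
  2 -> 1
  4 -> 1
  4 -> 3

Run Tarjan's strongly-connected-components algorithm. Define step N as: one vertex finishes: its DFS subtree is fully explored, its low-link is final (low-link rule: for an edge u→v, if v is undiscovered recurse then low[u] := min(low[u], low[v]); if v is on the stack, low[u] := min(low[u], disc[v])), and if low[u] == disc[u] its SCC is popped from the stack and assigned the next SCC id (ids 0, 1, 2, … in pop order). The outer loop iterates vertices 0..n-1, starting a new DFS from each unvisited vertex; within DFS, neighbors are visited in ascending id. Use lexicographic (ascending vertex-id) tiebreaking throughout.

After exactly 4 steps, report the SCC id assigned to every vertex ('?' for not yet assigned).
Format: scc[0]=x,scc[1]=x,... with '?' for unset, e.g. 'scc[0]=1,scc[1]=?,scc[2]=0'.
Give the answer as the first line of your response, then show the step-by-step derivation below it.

scc[0]=?,scc[1]=1,scc[2]=2,scc[3]=0,scc[4]=1

step 1: low=(low[0]=0,low[1]=1,low[2]=?,low[3]=3,low[4]=1); scc=(scc[0]=?,scc[1]=?,scc[2]=?,scc[3]=0,scc[4]=?)
step 2: low=(low[0]=0,low[1]=1,low[2]=?,low[3]=3,low[4]=1); scc=(scc[0]=?,scc[1]=?,scc[2]=?,scc[3]=0,scc[4]=?)
step 3: low=(low[0]=0,low[1]=1,low[2]=?,low[3]=3,low[4]=1); scc=(scc[0]=?,scc[1]=1,scc[2]=?,scc[3]=0,scc[4]=1)
step 4: low=(low[0]=0,low[1]=1,low[2]=4,low[3]=3,low[4]=1); scc=(scc[0]=?,scc[1]=1,scc[2]=2,scc[3]=0,scc[4]=1)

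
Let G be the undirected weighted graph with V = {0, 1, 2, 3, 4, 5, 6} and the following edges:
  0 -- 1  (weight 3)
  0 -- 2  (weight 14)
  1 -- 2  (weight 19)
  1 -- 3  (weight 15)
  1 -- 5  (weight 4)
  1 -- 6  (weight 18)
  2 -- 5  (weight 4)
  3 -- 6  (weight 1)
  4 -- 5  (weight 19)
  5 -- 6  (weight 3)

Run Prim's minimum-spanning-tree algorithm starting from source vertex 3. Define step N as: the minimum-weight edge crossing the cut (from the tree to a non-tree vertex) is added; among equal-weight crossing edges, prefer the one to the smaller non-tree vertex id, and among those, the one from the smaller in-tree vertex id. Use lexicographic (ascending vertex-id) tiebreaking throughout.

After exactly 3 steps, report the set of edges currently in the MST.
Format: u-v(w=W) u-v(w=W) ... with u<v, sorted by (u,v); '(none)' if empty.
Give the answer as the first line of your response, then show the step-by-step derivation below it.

1-5(w=4) 3-6(w=1) 5-6(w=3)

step 1: add edge 3-6 (w=1); MST = {3-6(w=1)}
step 2: add edge 5-6 (w=3); MST = {3-6(w=1) 5-6(w=3)}
step 3: add edge 1-5 (w=4); MST = {1-5(w=4) 3-6(w=1) 5-6(w=3)}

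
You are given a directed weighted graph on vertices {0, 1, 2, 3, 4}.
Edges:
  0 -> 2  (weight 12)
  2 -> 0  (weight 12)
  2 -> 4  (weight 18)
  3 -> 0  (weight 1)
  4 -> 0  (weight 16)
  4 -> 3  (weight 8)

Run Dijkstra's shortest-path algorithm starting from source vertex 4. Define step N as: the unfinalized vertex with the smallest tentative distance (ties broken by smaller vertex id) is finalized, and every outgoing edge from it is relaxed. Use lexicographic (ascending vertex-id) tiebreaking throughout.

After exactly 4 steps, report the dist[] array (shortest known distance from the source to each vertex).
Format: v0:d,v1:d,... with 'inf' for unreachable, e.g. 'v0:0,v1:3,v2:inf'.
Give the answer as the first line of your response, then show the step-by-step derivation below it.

v0:9,v1:inf,v2:21,v3:8,v4:0

step 1: dist = v0:16,v1:inf,v2:inf,v3:8,v4:0
step 2: dist = v0:9,v1:inf,v2:inf,v3:8,v4:0
step 3: dist = v0:9,v1:inf,v2:21,v3:8,v4:0
step 4: dist = v0:9,v1:inf,v2:21,v3:8,v4:0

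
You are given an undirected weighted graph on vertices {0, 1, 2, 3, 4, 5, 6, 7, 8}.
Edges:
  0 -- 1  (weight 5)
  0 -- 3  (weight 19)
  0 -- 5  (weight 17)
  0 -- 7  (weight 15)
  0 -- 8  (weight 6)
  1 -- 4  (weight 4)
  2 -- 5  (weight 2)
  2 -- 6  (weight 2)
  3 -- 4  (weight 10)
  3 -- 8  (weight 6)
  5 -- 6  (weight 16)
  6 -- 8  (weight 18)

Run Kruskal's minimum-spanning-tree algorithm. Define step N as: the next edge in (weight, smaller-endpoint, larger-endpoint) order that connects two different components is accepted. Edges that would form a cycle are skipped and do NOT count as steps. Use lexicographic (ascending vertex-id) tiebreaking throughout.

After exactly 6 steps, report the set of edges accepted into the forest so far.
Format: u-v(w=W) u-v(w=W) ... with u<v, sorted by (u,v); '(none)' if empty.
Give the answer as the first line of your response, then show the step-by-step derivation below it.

0-1(w=5) 0-8(w=6) 1-4(w=4) 2-5(w=2) 2-6(w=2) 3-8(w=6)

step 1: add edge 2-5 (w=2); MST = {2-5(w=2)}
step 2: add edge 2-6 (w=2); MST = {2-5(w=2) 2-6(w=2)}
step 3: add edge 1-4 (w=4); MST = {1-4(w=4) 2-5(w=2) 2-6(w=2)}
step 4: add edge 0-1 (w=5); MST = {0-1(w=5) 1-4(w=4) 2-5(w=2) 2-6(w=2)}
step 5: add edge 0-8 (w=6); MST = {0-1(w=5) 0-8(w=6) 1-4(w=4) 2-5(w=2) 2-6(w=2)}
step 6: add edge 3-8 (w=6); MST = {0-1(w=5) 0-8(w=6) 1-4(w=4) 2-5(w=2) 2-6(w=2) 3-8(w=6)}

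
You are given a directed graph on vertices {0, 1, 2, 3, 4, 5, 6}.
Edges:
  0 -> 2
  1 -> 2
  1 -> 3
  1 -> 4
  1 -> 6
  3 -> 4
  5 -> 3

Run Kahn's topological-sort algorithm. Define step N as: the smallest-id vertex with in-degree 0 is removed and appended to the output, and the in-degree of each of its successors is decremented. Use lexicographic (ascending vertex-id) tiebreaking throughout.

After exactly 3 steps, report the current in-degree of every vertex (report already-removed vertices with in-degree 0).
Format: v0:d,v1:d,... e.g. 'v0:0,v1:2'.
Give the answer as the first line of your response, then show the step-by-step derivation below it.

v0:0,v1:0,v2:0,v3:1,v4:1,v5:0,v6:0

step 1: output 0; order=[0]; indeg=(0,0,1,2,2,0,1)
step 2: output 1; order=[0,1]; indeg=(0,0,0,1,1,0,0)
step 3: output 2; order=[0,1,2]; indeg=(0,0,0,1,1,0,0)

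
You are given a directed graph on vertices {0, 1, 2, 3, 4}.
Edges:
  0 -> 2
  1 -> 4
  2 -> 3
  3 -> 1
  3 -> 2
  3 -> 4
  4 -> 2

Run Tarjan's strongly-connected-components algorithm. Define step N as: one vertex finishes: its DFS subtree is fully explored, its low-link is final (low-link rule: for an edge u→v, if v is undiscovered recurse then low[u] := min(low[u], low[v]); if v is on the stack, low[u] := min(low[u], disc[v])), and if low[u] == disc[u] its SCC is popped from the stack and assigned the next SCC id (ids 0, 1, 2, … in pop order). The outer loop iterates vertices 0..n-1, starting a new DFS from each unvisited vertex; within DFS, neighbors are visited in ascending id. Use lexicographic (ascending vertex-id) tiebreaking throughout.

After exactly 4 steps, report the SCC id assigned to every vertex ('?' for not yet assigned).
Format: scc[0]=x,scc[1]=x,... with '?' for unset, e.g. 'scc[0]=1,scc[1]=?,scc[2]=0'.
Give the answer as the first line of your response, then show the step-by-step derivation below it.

scc[0]=?,scc[1]=0,scc[2]=0,scc[3]=0,scc[4]=0

step 1: low=(low[0]=0,low[1]=3,low[2]=1,low[3]=2,low[4]=1); scc=(scc[0]=?,scc[1]=?,scc[2]=?,scc[3]=?,scc[4]=?)
step 2: low=(low[0]=0,low[1]=1,low[2]=1,low[3]=2,low[4]=1); scc=(scc[0]=?,scc[1]=?,scc[2]=?,scc[3]=?,scc[4]=?)
step 3: low=(low[0]=0,low[1]=1,low[2]=1,low[3]=1,low[4]=1); scc=(scc[0]=?,scc[1]=?,scc[2]=?,scc[3]=?,scc[4]=?)
step 4: low=(low[0]=0,low[1]=1,low[2]=1,low[3]=1,low[4]=1); scc=(scc[0]=?,scc[1]=0,scc[2]=0,scc[3]=0,scc[4]=0)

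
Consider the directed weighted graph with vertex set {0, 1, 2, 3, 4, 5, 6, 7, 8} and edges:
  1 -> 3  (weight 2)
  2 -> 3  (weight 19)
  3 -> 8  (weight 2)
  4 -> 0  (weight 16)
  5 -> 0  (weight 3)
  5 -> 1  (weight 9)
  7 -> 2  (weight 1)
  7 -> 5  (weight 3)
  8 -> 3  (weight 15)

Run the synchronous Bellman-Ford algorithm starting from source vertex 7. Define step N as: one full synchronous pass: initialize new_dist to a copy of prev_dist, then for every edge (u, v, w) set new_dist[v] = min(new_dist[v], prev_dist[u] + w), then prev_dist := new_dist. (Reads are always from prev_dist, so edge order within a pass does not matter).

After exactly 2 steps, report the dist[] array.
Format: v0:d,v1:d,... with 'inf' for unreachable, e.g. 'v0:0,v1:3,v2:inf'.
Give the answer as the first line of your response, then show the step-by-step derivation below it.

v0:6,v1:12,v2:1,v3:20,v4:inf,v5:3,v6:inf,v7:0,v8:inf

step 1: dist = v0:inf,v1:inf,v2:1,v3:inf,v4:inf,v5:3,v6:inf,v7:0,v8:inf
step 2: dist = v0:6,v1:12,v2:1,v3:20,v4:inf,v5:3,v6:inf,v7:0,v8:inf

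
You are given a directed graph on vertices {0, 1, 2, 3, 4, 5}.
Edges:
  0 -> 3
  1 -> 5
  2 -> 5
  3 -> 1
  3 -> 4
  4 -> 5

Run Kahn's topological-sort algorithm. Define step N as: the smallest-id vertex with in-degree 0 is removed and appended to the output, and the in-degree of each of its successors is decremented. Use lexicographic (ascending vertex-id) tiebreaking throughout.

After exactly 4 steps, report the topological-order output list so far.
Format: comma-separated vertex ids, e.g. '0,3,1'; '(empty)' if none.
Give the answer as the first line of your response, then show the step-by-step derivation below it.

0,2,3,1

step 1: output 0; order=[0]; indeg=(0,1,0,0,1,3)
step 2: output 2; order=[0,2]; indeg=(0,1,0,0,1,2)
step 3: output 3; order=[0,2,3]; indeg=(0,0,0,0,0,2)
step 4: output 1; order=[0,2,3,1]; indeg=(0,0,0,0,0,1)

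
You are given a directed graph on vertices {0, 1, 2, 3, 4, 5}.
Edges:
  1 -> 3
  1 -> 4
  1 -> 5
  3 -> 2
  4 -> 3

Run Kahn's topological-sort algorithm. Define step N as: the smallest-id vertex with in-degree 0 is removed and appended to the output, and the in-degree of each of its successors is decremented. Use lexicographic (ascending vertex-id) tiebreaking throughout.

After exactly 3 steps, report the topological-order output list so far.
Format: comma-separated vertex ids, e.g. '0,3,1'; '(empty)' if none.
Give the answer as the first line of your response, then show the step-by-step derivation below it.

0,1,4

step 1: output 0; order=[0]; indeg=(0,0,1,2,1,1)
step 2: output 1; order=[0,1]; indeg=(0,0,1,1,0,0)
step 3: output 4; order=[0,1,4]; indeg=(0,0,1,0,0,0)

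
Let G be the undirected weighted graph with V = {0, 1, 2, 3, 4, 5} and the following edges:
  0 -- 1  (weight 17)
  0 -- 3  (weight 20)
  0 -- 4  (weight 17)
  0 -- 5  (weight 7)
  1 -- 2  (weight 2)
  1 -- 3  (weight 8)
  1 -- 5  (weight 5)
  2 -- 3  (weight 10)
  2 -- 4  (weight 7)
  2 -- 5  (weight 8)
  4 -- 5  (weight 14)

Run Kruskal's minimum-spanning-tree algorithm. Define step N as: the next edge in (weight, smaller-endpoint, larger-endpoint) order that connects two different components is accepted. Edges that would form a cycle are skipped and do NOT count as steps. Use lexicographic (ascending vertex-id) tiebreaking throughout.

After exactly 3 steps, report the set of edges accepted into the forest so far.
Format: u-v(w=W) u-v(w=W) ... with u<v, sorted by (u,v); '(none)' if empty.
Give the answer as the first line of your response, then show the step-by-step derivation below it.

0-5(w=7) 1-2(w=2) 1-5(w=5)

step 1: add edge 1-2 (w=2); MST = {1-2(w=2)}
step 2: add edge 1-5 (w=5); MST = {1-2(w=2) 1-5(w=5)}
step 3: add edge 0-5 (w=7); MST = {0-5(w=7) 1-2(w=2) 1-5(w=5)}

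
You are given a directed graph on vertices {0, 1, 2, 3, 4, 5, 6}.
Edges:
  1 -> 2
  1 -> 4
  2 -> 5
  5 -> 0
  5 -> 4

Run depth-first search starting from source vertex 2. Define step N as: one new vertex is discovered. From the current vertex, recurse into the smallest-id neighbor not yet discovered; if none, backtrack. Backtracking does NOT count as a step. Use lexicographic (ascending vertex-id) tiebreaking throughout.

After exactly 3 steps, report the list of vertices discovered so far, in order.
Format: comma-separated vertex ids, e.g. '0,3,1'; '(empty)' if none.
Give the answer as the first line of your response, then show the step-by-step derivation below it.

2,5,0

step 1: discover 2; path=2; order=2
step 2: discover 5; path=2>5; order=2,5
step 3: discover 0; path=2>5>0; order=2,5,0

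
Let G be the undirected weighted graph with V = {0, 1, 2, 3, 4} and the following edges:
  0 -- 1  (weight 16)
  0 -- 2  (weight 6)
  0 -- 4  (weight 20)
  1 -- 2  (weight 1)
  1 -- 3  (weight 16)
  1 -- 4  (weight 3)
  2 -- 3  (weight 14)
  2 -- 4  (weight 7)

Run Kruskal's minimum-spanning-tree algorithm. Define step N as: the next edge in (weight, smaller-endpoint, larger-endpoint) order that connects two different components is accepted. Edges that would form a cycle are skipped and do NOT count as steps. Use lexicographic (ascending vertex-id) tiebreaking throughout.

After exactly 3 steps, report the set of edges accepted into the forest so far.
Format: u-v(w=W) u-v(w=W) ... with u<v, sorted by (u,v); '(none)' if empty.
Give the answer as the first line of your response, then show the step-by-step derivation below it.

0-2(w=6) 1-2(w=1) 1-4(w=3)

step 1: add edge 1-2 (w=1); MST = {1-2(w=1)}
step 2: add edge 1-4 (w=3); MST = {1-2(w=1) 1-4(w=3)}
step 3: add edge 0-2 (w=6); MST = {0-2(w=6) 1-2(w=1) 1-4(w=3)}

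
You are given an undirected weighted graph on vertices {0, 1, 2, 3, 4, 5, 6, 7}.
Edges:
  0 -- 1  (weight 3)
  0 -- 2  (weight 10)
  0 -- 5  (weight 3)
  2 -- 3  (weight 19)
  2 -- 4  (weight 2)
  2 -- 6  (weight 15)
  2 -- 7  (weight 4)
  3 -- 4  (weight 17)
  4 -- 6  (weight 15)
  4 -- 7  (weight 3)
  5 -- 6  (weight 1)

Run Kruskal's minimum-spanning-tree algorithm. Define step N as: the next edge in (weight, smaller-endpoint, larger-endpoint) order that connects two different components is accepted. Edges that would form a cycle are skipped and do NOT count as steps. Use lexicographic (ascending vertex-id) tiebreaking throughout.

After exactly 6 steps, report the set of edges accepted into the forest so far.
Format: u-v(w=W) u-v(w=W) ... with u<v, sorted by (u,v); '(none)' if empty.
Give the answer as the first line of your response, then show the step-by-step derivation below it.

0-1(w=3) 0-2(w=10) 0-5(w=3) 2-4(w=2) 4-7(w=3) 5-6(w=1)

step 1: add edge 5-6 (w=1); MST = {5-6(w=1)}
step 2: add edge 2-4 (w=2); MST = {2-4(w=2) 5-6(w=1)}
step 3: add edge 0-1 (w=3); MST = {0-1(w=3) 2-4(w=2) 5-6(w=1)}
step 4: add edge 0-5 (w=3); MST = {0-1(w=3) 0-5(w=3) 2-4(w=2) 5-6(w=1)}
step 5: add edge 4-7 (w=3); MST = {0-1(w=3) 0-5(w=3) 2-4(w=2) 4-7(w=3) 5-6(w=1)}
step 6: add edge 0-2 (w=10); MST = {0-1(w=3) 0-2(w=10) 0-5(w=3) 2-4(w=2) 4-7(w=3) 5-6(w=1)}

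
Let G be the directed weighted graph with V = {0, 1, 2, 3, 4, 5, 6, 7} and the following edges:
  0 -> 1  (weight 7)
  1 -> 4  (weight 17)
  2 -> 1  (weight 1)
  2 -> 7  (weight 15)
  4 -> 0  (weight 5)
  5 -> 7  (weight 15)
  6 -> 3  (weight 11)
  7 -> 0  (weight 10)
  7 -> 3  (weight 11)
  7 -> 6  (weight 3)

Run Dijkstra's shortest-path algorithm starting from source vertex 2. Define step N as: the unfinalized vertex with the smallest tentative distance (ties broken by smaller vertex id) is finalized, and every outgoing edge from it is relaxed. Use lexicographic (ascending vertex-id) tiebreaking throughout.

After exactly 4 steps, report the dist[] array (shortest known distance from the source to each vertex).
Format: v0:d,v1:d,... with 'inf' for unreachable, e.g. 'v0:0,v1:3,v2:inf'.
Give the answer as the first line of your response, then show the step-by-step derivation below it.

v0:23,v1:1,v2:0,v3:26,v4:18,v5:inf,v6:18,v7:15

step 1: dist = v0:inf,v1:1,v2:0,v3:inf,v4:inf,v5:inf,v6:inf,v7:15
step 2: dist = v0:inf,v1:1,v2:0,v3:inf,v4:18,v5:inf,v6:inf,v7:15
step 3: dist = v0:25,v1:1,v2:0,v3:26,v4:18,v5:inf,v6:18,v7:15
step 4: dist = v0:23,v1:1,v2:0,v3:26,v4:18,v5:inf,v6:18,v7:15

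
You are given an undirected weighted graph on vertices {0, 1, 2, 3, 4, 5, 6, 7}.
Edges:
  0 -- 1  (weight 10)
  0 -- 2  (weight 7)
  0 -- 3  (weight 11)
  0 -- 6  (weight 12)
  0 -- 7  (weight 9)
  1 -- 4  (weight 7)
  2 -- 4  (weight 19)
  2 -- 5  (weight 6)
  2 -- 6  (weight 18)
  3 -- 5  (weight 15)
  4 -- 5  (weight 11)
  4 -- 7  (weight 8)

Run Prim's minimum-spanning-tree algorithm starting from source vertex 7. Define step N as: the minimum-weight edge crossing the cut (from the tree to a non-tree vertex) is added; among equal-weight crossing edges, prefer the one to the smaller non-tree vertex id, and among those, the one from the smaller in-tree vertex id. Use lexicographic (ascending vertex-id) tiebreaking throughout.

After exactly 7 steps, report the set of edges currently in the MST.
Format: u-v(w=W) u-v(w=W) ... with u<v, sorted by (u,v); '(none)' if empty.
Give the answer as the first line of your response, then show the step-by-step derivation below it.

0-2(w=7) 0-3(w=11) 0-6(w=12) 0-7(w=9) 1-4(w=7) 2-5(w=6) 4-7(w=8)

step 1: add edge 4-7 (w=8); MST = {4-7(w=8)}
step 2: add edge 1-4 (w=7); MST = {1-4(w=7) 4-7(w=8)}
step 3: add edge 0-7 (w=9); MST = {0-7(w=9) 1-4(w=7) 4-7(w=8)}
step 4: add edge 0-2 (w=7); MST = {0-2(w=7) 0-7(w=9) 1-4(w=7) 4-7(w=8)}
step 5: add edge 2-5 (w=6); MST = {0-2(w=7) 0-7(w=9) 1-4(w=7) 2-5(w=6) 4-7(w=8)}
step 6: add edge 0-3 (w=11); MST = {0-2(w=7) 0-3(w=11) 0-7(w=9) 1-4(w=7) 2-5(w=6) 4-7(w=8)}
step 7: add edge 0-6 (w=12); MST = {0-2(w=7) 0-3(w=11) 0-6(w=12) 0-7(w=9) 1-4(w=7) 2-5(w=6) 4-7(w=8)}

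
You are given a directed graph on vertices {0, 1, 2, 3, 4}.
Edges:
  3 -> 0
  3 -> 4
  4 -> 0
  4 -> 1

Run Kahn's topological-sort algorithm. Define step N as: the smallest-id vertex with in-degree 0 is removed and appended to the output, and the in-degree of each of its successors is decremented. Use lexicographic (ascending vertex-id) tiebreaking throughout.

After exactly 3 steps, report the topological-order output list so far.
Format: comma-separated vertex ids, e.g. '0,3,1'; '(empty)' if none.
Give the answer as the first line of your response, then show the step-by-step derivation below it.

2,3,4

step 1: output 2; order=[2]; indeg=(2,1,0,0,1)
step 2: output 3; order=[2,3]; indeg=(1,1,0,0,0)
step 3: output 4; order=[2,3,4]; indeg=(0,0,0,0,0)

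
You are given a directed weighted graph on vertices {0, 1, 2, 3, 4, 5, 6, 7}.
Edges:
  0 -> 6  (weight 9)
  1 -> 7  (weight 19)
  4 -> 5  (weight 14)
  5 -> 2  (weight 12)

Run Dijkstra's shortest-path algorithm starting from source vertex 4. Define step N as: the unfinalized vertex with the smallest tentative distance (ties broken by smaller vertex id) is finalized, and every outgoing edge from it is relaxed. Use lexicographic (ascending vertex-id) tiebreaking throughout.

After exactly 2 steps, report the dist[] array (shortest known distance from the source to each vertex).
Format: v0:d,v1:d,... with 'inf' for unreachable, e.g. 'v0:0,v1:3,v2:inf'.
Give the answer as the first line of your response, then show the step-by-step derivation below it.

v0:inf,v1:inf,v2:26,v3:inf,v4:0,v5:14,v6:inf,v7:inf

step 1: dist = v0:inf,v1:inf,v2:inf,v3:inf,v4:0,v5:14,v6:inf,v7:inf
step 2: dist = v0:inf,v1:inf,v2:26,v3:inf,v4:0,v5:14,v6:inf,v7:inf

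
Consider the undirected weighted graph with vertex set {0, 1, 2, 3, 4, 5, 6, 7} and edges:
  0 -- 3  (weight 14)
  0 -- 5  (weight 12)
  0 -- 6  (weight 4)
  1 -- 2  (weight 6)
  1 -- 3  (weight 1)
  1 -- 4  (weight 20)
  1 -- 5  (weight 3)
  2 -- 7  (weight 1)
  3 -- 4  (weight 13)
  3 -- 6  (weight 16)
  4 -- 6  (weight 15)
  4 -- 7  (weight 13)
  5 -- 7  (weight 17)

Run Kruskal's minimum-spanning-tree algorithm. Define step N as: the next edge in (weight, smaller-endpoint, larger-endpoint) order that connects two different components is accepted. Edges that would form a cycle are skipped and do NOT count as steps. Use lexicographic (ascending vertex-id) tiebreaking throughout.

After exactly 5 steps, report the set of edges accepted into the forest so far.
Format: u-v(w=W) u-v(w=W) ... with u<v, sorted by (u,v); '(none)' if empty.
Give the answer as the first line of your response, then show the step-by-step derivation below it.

0-6(w=4) 1-2(w=6) 1-3(w=1) 1-5(w=3) 2-7(w=1)

step 1: add edge 1-3 (w=1); MST = {1-3(w=1)}
step 2: add edge 2-7 (w=1); MST = {1-3(w=1) 2-7(w=1)}
step 3: add edge 1-5 (w=3); MST = {1-3(w=1) 1-5(w=3) 2-7(w=1)}
step 4: add edge 0-6 (w=4); MST = {0-6(w=4) 1-3(w=1) 1-5(w=3) 2-7(w=1)}
step 5: add edge 1-2 (w=6); MST = {0-6(w=4) 1-2(w=6) 1-3(w=1) 1-5(w=3) 2-7(w=1)}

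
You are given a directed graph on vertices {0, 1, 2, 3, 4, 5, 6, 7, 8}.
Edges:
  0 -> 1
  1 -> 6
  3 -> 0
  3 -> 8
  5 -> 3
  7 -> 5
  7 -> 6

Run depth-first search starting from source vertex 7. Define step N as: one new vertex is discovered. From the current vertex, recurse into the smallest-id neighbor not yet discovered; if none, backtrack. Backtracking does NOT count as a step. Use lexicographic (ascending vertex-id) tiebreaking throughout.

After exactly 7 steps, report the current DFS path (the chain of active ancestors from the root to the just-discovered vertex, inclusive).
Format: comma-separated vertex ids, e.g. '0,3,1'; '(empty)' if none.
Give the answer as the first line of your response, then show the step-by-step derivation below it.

7,5,3,8

step 1: discover 7; path=7; order=7
step 2: discover 5; path=7>5; order=7,5
step 3: discover 3; path=7>5>3; order=7,5,3
step 4: discover 0; path=7>5>3>0; order=7,5,3,0
step 5: discover 1; path=7>5>3>0>1; order=7,5,3,0,1
step 6: discover 6; path=7>5>3>0>1>6; order=7,5,3,0,1,6
step 7: discover 8; path=7>5>3>8; order=7,5,3,0,1,6,8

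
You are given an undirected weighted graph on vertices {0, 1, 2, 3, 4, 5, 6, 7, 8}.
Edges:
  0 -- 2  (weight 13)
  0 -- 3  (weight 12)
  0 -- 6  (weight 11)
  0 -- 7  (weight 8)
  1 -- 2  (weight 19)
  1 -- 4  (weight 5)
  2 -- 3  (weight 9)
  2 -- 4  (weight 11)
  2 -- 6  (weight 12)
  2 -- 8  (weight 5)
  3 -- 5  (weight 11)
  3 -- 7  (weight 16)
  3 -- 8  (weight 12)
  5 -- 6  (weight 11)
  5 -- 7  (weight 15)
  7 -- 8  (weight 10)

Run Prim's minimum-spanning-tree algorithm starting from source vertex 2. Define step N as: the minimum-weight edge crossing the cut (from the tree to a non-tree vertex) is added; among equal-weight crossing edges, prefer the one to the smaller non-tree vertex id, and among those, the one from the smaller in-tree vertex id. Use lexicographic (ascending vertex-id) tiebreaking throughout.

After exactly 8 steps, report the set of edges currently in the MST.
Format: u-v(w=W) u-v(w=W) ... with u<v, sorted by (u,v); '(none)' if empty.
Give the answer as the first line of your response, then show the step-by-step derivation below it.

0-6(w=11) 0-7(w=8) 1-4(w=5) 2-3(w=9) 2-4(w=11) 2-8(w=5) 3-5(w=11) 7-8(w=10)

step 1: add edge 2-8 (w=5); MST = {2-8(w=5)}
step 2: add edge 2-3 (w=9); MST = {2-3(w=9) 2-8(w=5)}
step 3: add edge 7-8 (w=10); MST = {2-3(w=9) 2-8(w=5) 7-8(w=10)}
step 4: add edge 0-7 (w=8); MST = {0-7(w=8) 2-3(w=9) 2-8(w=5) 7-8(w=10)}
step 5: add edge 2-4 (w=11); MST = {0-7(w=8) 2-3(w=9) 2-4(w=11) 2-8(w=5) 7-8(w=10)}
step 6: add edge 1-4 (w=5); MST = {0-7(w=8) 1-4(w=5) 2-3(w=9) 2-4(w=11) 2-8(w=5) 7-8(w=10)}
step 7: add edge 3-5 (w=11); MST = {0-7(w=8) 1-4(w=5) 2-3(w=9) 2-4(w=11) 2-8(w=5) 3-5(w=11) 7-8(w=10)}
step 8: add edge 0-6 (w=11); MST = {0-6(w=11) 0-7(w=8) 1-4(w=5) 2-3(w=9) 2-4(w=11) 2-8(w=5) 3-5(w=11) 7-8(w=10)}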